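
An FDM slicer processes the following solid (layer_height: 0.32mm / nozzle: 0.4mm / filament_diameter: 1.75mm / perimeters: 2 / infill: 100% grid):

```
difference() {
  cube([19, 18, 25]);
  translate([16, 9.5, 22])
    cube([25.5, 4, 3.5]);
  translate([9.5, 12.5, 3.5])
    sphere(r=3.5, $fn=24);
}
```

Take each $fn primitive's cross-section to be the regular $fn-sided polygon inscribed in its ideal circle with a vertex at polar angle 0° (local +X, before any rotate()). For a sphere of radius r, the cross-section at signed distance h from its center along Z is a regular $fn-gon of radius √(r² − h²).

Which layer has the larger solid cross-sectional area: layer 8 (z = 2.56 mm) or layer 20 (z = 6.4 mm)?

Layer 8 (z = 2.56): the 19×18 cube contributes its full rectangle (area 342.00 mm²); the cube at (16, 9.5) is absent (z outside [22, 25.5]); the r=3.5 sphere at (9.5, 12.5) contributes a regular 24-gon of circumradius √(3.5²−0.94²) = 3.371 (area = (24/2)·3.371²·sin(360°/24) = 35.30 mm²); Subtracting the remaining from the first: starting from the 19×18 cube (342.00 mm²), the r=3.5 sphere at (9.5, 12.5) lies wholly inside it (removes its full 35.30 mm² and its 21.12 mm outline becomes a hole wall) — area = 306.70 mm². So its area = 306.70 mm². Layer 20 (z = 6.4): the cube (footprint 19×18) is included at this height (area 342.00 mm²); the cube at (16, 9.5) does not reach this height (z outside [22, 25.5]); the sphere at (9.5, 12.5): section is a regular 24-gon, circumradius = √(r²−h²) = √(3.5²−2.9²) = 1.960 (area = (24/2)·1.960²·sin(360°/24) = 11.93 mm²); Subtracting the remaining from the first: starting from the 19×18 cube (342.00 mm²), the r=3.5 sphere at (9.5, 12.5) lies wholly inside it (removes its full 11.93 mm² and its 12.28 mm outline becomes a hole wall) — area = 330.07 mm². So its area = 330.07 mm². Layer 20 is larger (330.07 vs 306.70 mm²).

layer 20 (z = 6.4 mm)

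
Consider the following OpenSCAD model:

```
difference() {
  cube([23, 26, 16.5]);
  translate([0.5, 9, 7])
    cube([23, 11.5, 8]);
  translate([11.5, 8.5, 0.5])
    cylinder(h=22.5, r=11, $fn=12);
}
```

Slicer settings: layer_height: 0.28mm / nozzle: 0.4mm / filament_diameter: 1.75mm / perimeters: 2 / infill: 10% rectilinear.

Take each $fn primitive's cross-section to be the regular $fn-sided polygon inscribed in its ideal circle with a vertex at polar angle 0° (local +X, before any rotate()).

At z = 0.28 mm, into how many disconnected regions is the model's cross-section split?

1

At z = 0.28 mm: the cube (footprint 23×26) is included at this height; the cube at (0.5, 9) is absent (z outside [7, 15]); the cylinder at (11.5, 8.5) is absent (z outside [0.5, 23]); After the difference (first − rest): none of the subtracted shapes is present at this height, so the 23×26 cube is unchanged — 1 connected region. The result has 1 disconnected region.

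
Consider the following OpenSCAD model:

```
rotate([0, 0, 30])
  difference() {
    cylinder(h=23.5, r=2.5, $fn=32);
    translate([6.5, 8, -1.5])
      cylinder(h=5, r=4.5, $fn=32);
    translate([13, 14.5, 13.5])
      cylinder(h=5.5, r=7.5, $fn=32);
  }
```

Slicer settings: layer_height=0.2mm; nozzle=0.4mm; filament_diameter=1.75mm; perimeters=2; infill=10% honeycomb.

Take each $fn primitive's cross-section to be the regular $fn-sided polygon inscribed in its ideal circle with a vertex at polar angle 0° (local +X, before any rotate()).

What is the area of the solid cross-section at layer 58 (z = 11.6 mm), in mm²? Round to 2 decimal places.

19.51 mm²

At z = 11.6 mm: the r=2.5 cylinder gives a regular 32-gon of circumradius 2.5 (constant along its height) (area = (32/2)·2.500²·sin(360°/32) = 19.51 mm²); the cylinder at (6.5, 8) is absent (z outside [-1.5, 3.5]); the cylinder at (13, 14.5) does not reach this height (z outside [13.5, 19]); Taking the first minus the rest: none of the subtracted shapes is present at this height, so the r=2.5 cylinder is unchanged — area = 19.51 mm²; (rotated 30° about Z; rotation is an isometry so areas/perimeters/island counts are preserved). Overall, the cross-section is a single solid region. Net area = 19.51 mm².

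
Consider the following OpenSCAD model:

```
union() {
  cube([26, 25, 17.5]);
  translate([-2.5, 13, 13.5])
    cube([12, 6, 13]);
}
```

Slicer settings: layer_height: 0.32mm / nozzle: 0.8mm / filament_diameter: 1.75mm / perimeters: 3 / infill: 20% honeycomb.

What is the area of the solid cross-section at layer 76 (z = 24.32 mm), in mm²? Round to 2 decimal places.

At z = 24.32 mm: the cube is not intersected at this z (z outside [0, 17.5]); the cube at (-2.5, 13) (footprint 12×6) is included at this height (area 72.00 mm²); Taking the union: only the 12×6 cube at (-2.5, 13) is present, so the union is just that shape — area = 72.00 mm². Overall, the cross-section is a single solid region. Net area = 72.00 mm².

72.00 mm²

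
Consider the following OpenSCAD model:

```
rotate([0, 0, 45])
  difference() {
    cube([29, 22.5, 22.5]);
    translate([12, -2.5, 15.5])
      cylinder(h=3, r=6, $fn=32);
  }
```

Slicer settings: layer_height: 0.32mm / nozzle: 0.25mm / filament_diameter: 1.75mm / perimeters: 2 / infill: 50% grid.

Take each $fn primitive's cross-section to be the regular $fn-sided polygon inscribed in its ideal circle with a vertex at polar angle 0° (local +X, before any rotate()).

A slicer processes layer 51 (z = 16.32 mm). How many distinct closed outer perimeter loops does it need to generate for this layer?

At z = 16.32 mm: the cube is present — its section is the full 29×22.5 rectangle; the r=6 cylinder at (12, -2.5) gives a regular 32-gon of circumradius 6 (constant along its height); Subtracting the remaining from the first: starting from the 29×22.5 cube, the r=6 cylinder at (12, -2.5) partially overlaps it — only the 27.17 mm² overlap (of its 112.37 mm²) is removed, clipping the outline — 1 connected region; (rotated 45° about Z; rotation is an isometry so areas/perimeters/island counts are preserved). The result has 1 disconnected region.

1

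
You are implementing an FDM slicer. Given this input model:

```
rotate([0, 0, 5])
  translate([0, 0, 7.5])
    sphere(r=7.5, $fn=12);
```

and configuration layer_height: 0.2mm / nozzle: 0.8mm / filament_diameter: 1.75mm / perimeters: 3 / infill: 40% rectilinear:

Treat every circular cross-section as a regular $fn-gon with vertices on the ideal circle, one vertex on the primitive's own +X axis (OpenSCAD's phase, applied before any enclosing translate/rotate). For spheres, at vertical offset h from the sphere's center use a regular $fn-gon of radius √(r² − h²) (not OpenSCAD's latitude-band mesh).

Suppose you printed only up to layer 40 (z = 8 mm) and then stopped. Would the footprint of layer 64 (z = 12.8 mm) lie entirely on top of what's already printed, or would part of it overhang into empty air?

Compare the two slices. At z = 8: the r=7.5 sphere slices to a regular 12-gon of circumradius 7.483 (√(r²−h²) with h=0.5 from center) (area = (12/2)·7.483²·sin(360°/12) = 168.00 mm²); (whole slice rotated 5° about Z — lengths, areas and connectivity unchanged). At z = 12.8: the r=7.5 sphere slices to a regular 12-gon of circumradius 5.307 (√(r²−h²) with h=5.3 from center) (area = (12/2)·5.307²·sin(360°/12) = 84.48 mm²); (whole slice rotated 5° about Z — lengths, areas and connectivity unchanged). Checking containment: the cross-section at z = 12.8 is a subset of the cross-section at z = 8.

entirely on top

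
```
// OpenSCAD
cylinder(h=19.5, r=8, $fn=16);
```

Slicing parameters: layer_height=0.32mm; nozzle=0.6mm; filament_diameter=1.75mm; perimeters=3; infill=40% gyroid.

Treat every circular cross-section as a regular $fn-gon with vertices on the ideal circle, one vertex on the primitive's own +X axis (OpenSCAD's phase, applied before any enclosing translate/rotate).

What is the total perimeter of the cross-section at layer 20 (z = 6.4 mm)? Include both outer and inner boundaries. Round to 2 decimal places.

49.94 mm

At z = 6.4 mm: the r=8 cylinder gives a regular 16-gon of circumradius 8 (constant along its height) (perimeter = 2·16·8.000·sin(180°/16) = 49.94 mm). Overall, the cross-section is a single solid region. Total boundary length (outer) = 49.94 mm.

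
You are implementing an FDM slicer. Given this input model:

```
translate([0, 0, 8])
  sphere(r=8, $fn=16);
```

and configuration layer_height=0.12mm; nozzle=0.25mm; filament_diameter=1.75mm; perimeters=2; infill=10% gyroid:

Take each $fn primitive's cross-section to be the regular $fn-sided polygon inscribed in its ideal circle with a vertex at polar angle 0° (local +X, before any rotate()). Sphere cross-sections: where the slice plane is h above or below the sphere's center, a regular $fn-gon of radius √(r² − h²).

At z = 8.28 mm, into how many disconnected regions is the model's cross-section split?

1

At z = 8.28 mm: the r=8 sphere contributes a regular 16-gon of circumradius √(8²−0.28²) = 7.995. The result has 1 disconnected region.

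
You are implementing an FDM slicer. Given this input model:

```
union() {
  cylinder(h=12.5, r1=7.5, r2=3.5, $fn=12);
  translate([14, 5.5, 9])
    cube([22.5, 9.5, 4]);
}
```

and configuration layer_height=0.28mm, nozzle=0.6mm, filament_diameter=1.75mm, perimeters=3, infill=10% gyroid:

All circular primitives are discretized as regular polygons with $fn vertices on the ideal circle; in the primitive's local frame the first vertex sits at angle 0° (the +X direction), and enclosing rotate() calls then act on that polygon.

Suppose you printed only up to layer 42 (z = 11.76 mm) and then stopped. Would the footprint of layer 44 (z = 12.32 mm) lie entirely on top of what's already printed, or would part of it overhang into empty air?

entirely on top

Compare the two slices. At z = 11.76: the cone: at t=0.941 of its height the radius interpolates to r₁+(r₂−r₁)t = 3.737, giving a regular 12-gon of that circumradius (area = (12/2)·3.737²·sin(360°/12) = 41.89 mm²); the cube at (14, 5.5) (footprint 22.5×9.5) is included at this height (area 213.75 mm²); Taking the union: the 2 present regions are separate (no shared area or edge), so areas and boundary lengths simply add and each stays a separate island — area = 255.64 mm². At z = 12.32: the cone (r1=7.5→r2=3.5) has section circumradius 3.558 here — a regular 12-gon (area = (12/2)·3.558²·sin(360°/12) = 37.97 mm²); the cube at (14, 5.5) is present — its section is the full 22.5×9.5 rectangle (area 213.75 mm²); Taking the union: the 2 present regions are separate (no shared area or edge), so areas and boundary lengths simply add and each stays a separate island — area = 251.72 mm². Checking containment: the cross-section at z = 12.32 is a subset of the cross-section at z = 11.76.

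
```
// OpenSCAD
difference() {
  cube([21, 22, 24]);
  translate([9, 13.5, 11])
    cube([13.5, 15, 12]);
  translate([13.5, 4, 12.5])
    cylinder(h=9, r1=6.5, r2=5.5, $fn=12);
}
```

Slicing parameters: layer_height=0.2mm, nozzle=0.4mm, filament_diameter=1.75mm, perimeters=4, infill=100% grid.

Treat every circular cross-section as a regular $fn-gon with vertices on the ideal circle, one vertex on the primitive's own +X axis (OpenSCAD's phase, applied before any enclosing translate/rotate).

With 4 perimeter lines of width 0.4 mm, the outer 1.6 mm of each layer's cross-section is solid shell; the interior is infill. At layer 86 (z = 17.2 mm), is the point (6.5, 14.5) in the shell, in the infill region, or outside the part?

At z = 17.2 mm: the cube (footprint 21×22) is included at this height; the 13.5×15 cube at (9, 13.5) contributes its full rectangle; the cone at (13.5, 4) (r1=6.5→r2=5.5) has section circumradius 5.978 here — a regular 12-gon; After the difference (first − rest): starting from the 21×22 cube, the 13.5×15 cube at (9, 13.5) partially overlaps it — only the 102.00 mm² overlap (of its 202.50 mm²) is removed, clipping the outline; the cone at (13.5, 4) partially overlaps it — only the 96.39 mm² overlap (of its 107.20 mm²) is removed, clipping the outline — 1 connected region. Overall, the cross-section is a single solid region. The nearest boundary edge runs (9.00, 22.00)→(9.00, 13.50); distance from the point to it = 2.50 mm. The point is inside the cross-section and 2.50 mm from the nearest boundary — more than the 1.6 mm shell width (4 × 0.4), so it's in the infill interior.

infill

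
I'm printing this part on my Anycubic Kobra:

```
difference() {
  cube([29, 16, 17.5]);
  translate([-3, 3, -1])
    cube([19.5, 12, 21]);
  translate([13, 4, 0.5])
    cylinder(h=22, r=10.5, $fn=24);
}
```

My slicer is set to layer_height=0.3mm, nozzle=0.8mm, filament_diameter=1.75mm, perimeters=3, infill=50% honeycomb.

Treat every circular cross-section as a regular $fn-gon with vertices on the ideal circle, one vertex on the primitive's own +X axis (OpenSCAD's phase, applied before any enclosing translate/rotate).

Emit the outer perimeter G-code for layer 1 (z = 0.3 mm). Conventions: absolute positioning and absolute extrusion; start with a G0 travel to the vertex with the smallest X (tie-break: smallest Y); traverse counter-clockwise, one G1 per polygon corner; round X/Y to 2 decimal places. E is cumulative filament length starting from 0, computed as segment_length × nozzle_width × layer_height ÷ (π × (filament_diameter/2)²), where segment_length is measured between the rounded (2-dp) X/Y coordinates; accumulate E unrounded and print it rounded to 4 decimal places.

At z = 0.3 mm: the cube is present — its section is the full 29×16 rectangle; the 19.5×12 cube at (-3, 3) contributes its full rectangle; the cylinder at (13, 4) is absent (z outside [0.5, 22.5]); Taking the first minus the rest: starting from the 29×16 cube, the 19.5×12 cube at (-3, 3) partially overlaps it — only the 198.00 mm² overlap (of its 234.00 mm²) is removed, clipping the outline — 1 connected region. The outline is a single polygon with 8 vertices. Extrusion per mm of travel: 0.8 × 0.3 / (π × 0.875²) = 0.099780. Accumulating E over each segment gives final E = 12.2730.

G0 X0.00 Y0.00 Z0.30
G1 X29.00 Y0.00 E2.8936
G1 X29.00 Y16.00 E4.4901
G1 X0.00 Y16.00 E7.3837
G1 X0.00 Y15.00 E7.4835
G1 X16.50 Y15.00 E9.1299
G1 X16.50 Y3.00 E10.3273
G1 X0.00 Y3.00 E11.9736
G1 X0.00 Y0.00 E12.2730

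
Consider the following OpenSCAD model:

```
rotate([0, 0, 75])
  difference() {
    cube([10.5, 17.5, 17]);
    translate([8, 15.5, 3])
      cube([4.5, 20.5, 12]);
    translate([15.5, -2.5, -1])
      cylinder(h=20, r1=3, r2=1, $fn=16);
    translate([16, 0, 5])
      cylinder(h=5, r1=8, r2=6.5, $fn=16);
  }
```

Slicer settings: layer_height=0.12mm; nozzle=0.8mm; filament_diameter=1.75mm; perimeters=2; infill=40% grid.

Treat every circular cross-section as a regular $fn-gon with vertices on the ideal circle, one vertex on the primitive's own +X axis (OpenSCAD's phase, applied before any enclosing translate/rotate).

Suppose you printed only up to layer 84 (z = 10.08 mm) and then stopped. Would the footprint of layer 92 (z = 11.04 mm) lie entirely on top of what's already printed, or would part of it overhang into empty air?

entirely on top

Compare the two slices. At z = 10.08: the cube (footprint 10.5×17.5) is included at this height (area 183.75 mm²); the 4.5×20.5 cube at (8, 15.5) contributes its full rectangle (area 92.25 mm²); the cone at (15.5, -2.5): at t=0.554 of its height the radius interpolates to r₁+(r₂−r₁)t = 1.892, giving a regular 16-gon of that circumradius (area = (16/2)·1.892²·sin(360°/16) = 10.96 mm²); the cone at (16, 0) is not intersected at this z (z outside [5, 10]); Taking the first minus the rest: starting from the 10.5×17.5 cube (183.75 mm²), the 4.5×20.5 cube at (8, 15.5) partially overlaps it — only the 5.00 mm² overlap (of its 92.25 mm²) is removed, clipping the outline; the cone at (15.5, -2.5) misses the remaining region (no effect) — area = 178.75 mm²; (whole slice rotated 75° about Z — lengths, areas and connectivity unchanged). At z = 11.04: the cube is present — its section is the full 10.5×17.5 rectangle (area 183.75 mm²); the cube at (8, 15.5) is present — its section is the full 4.5×20.5 rectangle (area 92.25 mm²); the cone at (15.5, -2.5) contributes a regular 16-gon of circumradius 1.796 (interpolated between r1=3 and r2=1 at t=0.602) (area = (16/2)·1.796²·sin(360°/16) = 9.88 mm²); the cone at (16, 0) does not reach this height (z outside [5, 10]); Subtracting the remaining from the first: starting from the 10.5×17.5 cube (183.75 mm²), the 4.5×20.5 cube at (8, 15.5) partially overlaps it — only the 5.00 mm² overlap (of its 92.25 mm²) is removed, clipping the outline; the cone at (15.5, -2.5) misses the remaining region (no effect) — area = 178.75 mm²; (whole slice rotated 75° about Z — lengths, areas and connectivity unchanged). Checking containment: the cross-section at z = 11.04 is a subset of the cross-section at z = 10.08.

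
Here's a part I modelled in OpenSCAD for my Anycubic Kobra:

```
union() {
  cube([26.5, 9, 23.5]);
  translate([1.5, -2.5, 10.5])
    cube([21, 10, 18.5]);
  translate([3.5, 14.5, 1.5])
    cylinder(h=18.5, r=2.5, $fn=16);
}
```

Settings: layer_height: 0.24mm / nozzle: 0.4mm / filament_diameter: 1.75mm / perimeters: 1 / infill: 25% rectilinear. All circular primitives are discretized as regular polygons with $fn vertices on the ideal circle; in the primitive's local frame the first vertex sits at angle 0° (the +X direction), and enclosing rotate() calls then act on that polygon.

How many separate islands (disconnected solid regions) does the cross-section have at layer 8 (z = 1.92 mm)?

2

At z = 1.92 mm: the cube is present — its section is the full 26.5×9 rectangle; the cube at (1.5, -2.5) does not reach this height (z outside [10.5, 29]); the cylinder at (3.5, 14.5): section is a regular 16-gon, circumradius r=2.5; Merging all regions: the 2 present regions are separate (no shared area or edge), so areas and boundary lengths simply add and each stays a separate island — 2 connected regions. Overall, the cross-section has 2 separate islands. Island count = 2.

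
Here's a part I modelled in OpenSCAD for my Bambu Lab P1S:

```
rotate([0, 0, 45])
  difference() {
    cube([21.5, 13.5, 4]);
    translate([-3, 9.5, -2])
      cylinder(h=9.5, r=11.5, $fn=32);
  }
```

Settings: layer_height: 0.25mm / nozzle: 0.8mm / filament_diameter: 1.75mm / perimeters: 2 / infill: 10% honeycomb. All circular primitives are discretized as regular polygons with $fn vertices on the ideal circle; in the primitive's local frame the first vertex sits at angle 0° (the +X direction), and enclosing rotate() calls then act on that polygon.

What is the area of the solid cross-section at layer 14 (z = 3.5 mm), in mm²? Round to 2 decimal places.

At z = 3.5 mm: the cube (footprint 21.5×13.5) is included at this height (area 290.25 mm²); the cylinder at (-3, 9.5): section is a regular 32-gon, circumradius r=11.5 (area = (32/2)·11.500²·sin(360°/32) = 412.81 mm²); Taking the first minus the rest: starting from the 21.5×13.5 cube (290.25 mm²), the r=11.5 cylinder at (-3, 9.5) partially overlaps it — only the 99.05 mm² overlap (of its 412.81 mm²) is removed, clipping the outline — area = 191.20 mm²; (rotated 45° about Z; rotation is an isometry so areas/perimeters/island counts are preserved). Overall, the cross-section is a single solid region. Net area = 191.20 mm².

191.20 mm²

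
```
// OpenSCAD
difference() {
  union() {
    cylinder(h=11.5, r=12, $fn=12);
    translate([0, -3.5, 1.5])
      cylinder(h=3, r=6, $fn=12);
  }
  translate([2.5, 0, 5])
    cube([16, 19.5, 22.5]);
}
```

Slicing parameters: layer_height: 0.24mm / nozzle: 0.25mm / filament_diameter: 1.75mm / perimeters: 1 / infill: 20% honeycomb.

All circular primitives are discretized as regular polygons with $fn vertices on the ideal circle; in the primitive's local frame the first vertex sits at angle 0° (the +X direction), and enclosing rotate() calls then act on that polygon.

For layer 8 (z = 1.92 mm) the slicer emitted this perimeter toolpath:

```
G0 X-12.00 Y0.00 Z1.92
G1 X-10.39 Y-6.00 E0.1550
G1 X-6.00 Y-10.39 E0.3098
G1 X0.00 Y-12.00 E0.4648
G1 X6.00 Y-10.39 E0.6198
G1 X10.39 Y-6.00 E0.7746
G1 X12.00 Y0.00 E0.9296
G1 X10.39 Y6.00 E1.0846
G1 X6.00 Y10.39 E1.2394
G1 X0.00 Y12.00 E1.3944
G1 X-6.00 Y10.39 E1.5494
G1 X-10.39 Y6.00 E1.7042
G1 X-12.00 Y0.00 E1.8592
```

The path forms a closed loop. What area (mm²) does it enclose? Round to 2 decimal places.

431.90 mm²

Apply the shoelace formula to the sequence of (X, Y) vertices; enclosed area = 431.90 mm².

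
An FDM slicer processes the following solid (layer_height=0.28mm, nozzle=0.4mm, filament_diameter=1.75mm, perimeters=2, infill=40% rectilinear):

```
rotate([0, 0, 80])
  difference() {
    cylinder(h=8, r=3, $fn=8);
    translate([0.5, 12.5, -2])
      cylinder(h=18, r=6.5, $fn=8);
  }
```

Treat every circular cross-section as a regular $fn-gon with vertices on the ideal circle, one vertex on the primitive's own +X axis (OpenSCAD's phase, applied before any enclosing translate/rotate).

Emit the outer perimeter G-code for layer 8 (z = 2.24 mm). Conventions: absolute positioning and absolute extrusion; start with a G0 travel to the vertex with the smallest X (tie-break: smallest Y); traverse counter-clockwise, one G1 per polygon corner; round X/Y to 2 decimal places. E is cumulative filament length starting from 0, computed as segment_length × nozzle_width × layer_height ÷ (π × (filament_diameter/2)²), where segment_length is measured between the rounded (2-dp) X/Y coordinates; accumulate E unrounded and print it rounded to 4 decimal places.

At z = 2.24 mm: the r=3 cylinder contributes a regular 8-gon of circumradius 3; the cylinder at (0.5, 12.5): section is a regular 8-gon, circumradius r=6.5; Subtracting the remaining from the first: starting from the r=3 cylinder, the r=6.5 cylinder at (0.5, 12.5) misses the remaining region (no effect) — 1 connected region; (rotated 80° about Z; rotation is an isometry so areas/perimeters/island counts are preserved). The outline is a single polygon with 8 vertices. Extrusion per mm of travel: 0.4 × 0.28 / (π × 0.875²) = 0.046564. Accumulating E over each segment gives final E = 0.8549.

G0 X-2.95 Y0.52 Z2.24
G1 X-2.46 Y-1.72 E0.1068
G1 X-0.52 Y-2.95 E0.2137
G1 X1.72 Y-2.46 E0.3205
G1 X2.95 Y-0.52 E0.4275
G1 X2.46 Y1.72 E0.5342
G1 X0.52 Y2.95 E0.6412
G1 X-1.72 Y2.46 E0.7480
G1 X-2.95 Y0.52 E0.8549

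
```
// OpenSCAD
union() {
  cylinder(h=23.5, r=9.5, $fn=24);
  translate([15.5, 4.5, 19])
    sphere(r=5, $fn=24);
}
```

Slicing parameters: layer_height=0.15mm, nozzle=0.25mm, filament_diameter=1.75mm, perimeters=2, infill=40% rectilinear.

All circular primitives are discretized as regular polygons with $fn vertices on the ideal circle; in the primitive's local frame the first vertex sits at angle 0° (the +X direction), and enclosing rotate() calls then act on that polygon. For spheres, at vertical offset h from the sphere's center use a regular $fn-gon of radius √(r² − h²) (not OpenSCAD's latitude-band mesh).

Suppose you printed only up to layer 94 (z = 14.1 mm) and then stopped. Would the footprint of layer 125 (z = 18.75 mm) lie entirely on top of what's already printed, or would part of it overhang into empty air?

part overhangs

Compare the two slices. At z = 14.1: the r=9.5 cylinder gives a regular 24-gon of circumradius 9.5 (constant along its height) (area = (24/2)·9.500²·sin(360°/24) = 280.30 mm²); the sphere at (15.5, 4.5): section is a regular 24-gon, circumradius = √(r²−h²) = √(5²−4.9²) = 0.995 (area = (24/2)·0.995²·sin(360°/24) = 3.07 mm²); Merging all regions: the 2 present regions are separate (no shared area or edge), so areas and boundary lengths simply add and each stays a separate island — area = 283.38 mm². At z = 18.75: the r=9.5 cylinder contributes a regular 24-gon of circumradius 9.5 (area = (24/2)·9.500²·sin(360°/24) = 280.30 mm²); the r=5 sphere at (15.5, 4.5) slices to a regular 24-gon of circumradius 4.994 (√(r²−h²) with h=0.25 from center) (area = (24/2)·4.994²·sin(360°/24) = 77.45 mm²); Merging all regions: the 2 present regions are separate (no shared area or edge), so areas and boundary lengths simply add and each stays a separate island — area = 357.75 mm². Checking containment: at z = 18.75 the cross-section extends beyond the z = 14.1 cross-section by about 74.38 mm².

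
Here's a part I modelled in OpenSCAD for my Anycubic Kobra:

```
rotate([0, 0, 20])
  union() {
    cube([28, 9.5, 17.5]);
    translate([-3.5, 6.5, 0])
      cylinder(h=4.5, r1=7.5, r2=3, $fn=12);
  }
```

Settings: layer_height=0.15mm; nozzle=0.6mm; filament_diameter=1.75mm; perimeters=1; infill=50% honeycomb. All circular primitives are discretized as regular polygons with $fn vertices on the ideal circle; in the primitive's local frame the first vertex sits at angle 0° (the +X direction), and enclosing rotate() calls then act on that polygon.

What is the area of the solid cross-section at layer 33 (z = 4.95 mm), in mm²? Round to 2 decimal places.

At z = 4.95 mm: the 28×9.5 cube contributes its full rectangle (area 266.00 mm²); the cone at (-3.5, 6.5) does not reach this height (z outside [0, 4.5]); Taking the union: only the 28×9.5 cube is present, so the union is just that shape — area = 266.00 mm²; (whole slice rotated 20° about Z — lengths, areas and connectivity unchanged). Overall, the cross-section is a single solid region. Net area = 266.00 mm².

266.00 mm²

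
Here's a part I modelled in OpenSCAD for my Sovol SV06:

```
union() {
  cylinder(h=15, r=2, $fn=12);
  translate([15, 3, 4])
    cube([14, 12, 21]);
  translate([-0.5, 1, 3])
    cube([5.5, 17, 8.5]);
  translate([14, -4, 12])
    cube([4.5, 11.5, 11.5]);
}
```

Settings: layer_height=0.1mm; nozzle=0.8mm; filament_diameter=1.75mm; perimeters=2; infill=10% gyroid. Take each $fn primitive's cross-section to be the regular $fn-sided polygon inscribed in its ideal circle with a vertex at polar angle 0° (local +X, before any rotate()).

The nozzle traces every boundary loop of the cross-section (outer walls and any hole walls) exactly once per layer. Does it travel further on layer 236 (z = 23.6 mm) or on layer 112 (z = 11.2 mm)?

Layer 236 (z = 23.6): the cylinder is not intersected at this z (z outside [0, 15]); the cube at (15, 3) is present — its section is the full 14×12 rectangle (perimeter 52.00 mm); the cube at (-0.5, 1) does not reach this height (z outside [3, 11.5]); the cube at (14, -4) does not reach this height (z outside [12, 23.5]); Taking the union: only the 14×12 cube at (15, 3) is present, so the union is just that shape — boundary = 52.00 mm. So its perimeter = 52.00 mm. Layer 112 (z = 11.2): the r=2 cylinder gives a regular 12-gon of circumradius 2 (constant along its height) (perimeter = 2·12·2.000·sin(180°/12) = 12.42 mm); the cube at (15, 3) is present — its section is the full 14×12 rectangle (perimeter 52.00 mm); the cube at (-0.5, 1) is present — its section is the full 5.5×17 rectangle (perimeter 45.00 mm); the cube at (14, -4) is not intersected at this z (z outside [12, 23.5]); Merging all regions: the regions partially overlap (shared area 1.60 mm²), so the edge portions inside another operand are dropped and the merged outline is re-measured after clipping — boundary = 103.74 mm. So its perimeter = 103.74 mm. Layer 112 is larger (103.74 vs 52.00 mm).

layer 112 (z = 11.2 mm)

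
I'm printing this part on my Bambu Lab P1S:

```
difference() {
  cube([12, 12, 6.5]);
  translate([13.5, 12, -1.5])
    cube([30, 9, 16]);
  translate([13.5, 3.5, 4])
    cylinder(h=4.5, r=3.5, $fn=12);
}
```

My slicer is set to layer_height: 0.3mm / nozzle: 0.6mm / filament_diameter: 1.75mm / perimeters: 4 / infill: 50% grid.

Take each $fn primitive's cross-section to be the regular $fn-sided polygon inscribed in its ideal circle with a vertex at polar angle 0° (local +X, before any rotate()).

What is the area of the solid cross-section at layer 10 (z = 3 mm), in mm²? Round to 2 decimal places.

144.00 mm²

At z = 3 mm: the cube (footprint 12×12) is included at this height (area 144.00 mm²); the cube at (13.5, 12) is present — its section is the full 30×9 rectangle (area 270.00 mm²); the cylinder at (13.5, 3.5) is absent (z outside [4, 8.5]); Taking the first minus the rest: starting from the 12×12 cube (144.00 mm²), the 30×9 cube at (13.5, 12) misses the remaining region (no effect) — area = 144.00 mm². Overall, the cross-section is a single solid region. Net area = 144.00 mm².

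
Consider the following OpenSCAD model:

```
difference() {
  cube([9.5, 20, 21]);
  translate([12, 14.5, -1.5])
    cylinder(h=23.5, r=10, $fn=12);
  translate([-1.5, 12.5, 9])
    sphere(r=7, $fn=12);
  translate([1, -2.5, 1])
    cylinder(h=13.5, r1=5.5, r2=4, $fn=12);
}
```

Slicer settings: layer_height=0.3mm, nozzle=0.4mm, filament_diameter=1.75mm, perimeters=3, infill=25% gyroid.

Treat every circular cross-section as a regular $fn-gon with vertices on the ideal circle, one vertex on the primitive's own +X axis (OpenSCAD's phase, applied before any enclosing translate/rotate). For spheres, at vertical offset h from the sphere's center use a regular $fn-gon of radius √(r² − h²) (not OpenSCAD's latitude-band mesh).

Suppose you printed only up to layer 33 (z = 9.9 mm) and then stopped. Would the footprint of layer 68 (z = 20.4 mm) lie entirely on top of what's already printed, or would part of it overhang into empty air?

part overhangs

Compare the two slices. At z = 9.9: the cube (footprint 9.5×20) is included at this height (area 190.00 mm²); the cylinder at (12, 14.5): section is a regular 12-gon, circumradius r=10 (area = (12/2)·10.000²·sin(360°/12) = 300.00 mm²); the sphere at (-1.5, 12.5): section is a regular 12-gon, circumradius = √(r²−h²) = √(7²−0.9²) = 6.942 (area = (12/2)·6.942²·sin(360°/12) = 144.57 mm²); the cone at (1, -2.5) (r1=5.5→r2=4) has section circumradius 4.511 here — a regular 12-gon (area = (12/2)·4.511²·sin(360°/12) = 61.05 mm²); Taking the first minus the rest: starting from the 9.5×20 cube (190.00 mm²), the r=10 cylinder at (12, 14.5) partially overlaps it — only the 87.94 mm² overlap (of its 300.00 mm²) is removed, clipping the outline; the r=7 sphere at (-1.5, 12.5) partially overlaps it — only the 33.89 mm² overlap (of its 144.57 mm²) is removed, clipping the outline; the cone at (1, -2.5) partially overlaps it — only the 6.72 mm² overlap (of its 61.05 mm²) is removed, clipping the outline — area = 61.45 mm². At z = 20.4: the cube is present — its section is the full 9.5×20 rectangle (area 190.00 mm²); the r=10 cylinder at (12, 14.5) gives a regular 12-gon of circumradius 10 (constant along its height) (area = (12/2)·10.000²·sin(360°/12) = 300.00 mm²); the sphere at (-1.5, 12.5) does not reach this height (|z−center|=11.400 > r=7); the cone at (1, -2.5) is absent (z outside [1, 14.5]); Subtracting the remaining from the first: starting from the 9.5×20 cube (190.00 mm²), the r=10 cylinder at (12, 14.5) partially overlaps it — only the 87.94 mm² overlap (of its 300.00 mm²) is removed, clipping the outline — area = 102.06 mm². Checking containment: at z = 20.4 the cross-section extends beyond the z = 9.9 cross-section by about 40.61 mm².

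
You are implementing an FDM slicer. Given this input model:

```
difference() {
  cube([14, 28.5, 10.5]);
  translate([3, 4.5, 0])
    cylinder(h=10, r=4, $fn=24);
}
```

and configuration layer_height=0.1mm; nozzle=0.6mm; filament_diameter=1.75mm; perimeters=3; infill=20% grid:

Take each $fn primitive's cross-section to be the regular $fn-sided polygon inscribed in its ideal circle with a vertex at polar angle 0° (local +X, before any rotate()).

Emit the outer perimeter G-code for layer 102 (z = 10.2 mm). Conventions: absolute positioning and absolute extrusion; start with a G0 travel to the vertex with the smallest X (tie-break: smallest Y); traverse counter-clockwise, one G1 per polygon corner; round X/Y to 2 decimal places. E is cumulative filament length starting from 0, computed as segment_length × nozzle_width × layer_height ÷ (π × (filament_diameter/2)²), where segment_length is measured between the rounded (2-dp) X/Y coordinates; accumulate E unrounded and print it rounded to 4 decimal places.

At z = 10.2 mm: the cube (footprint 14×28.5) is included at this height; the cylinder at (3, 4.5) is not intersected at this z (z outside [0, 10]); After the difference (first − rest): none of the subtracted shapes is present at this height, so the 14×28.5 cube is unchanged — 1 connected region. The outline is a single polygon with 4 vertices. Extrusion per mm of travel: 0.6 × 0.1 / (π × 0.875²) = 0.024945. Accumulating E over each segment gives final E = 2.1203.

G0 X0.00 Y0.00 Z10.20
G1 X14.00 Y0.00 E0.3492
G1 X14.00 Y28.50 E1.0602
G1 X0.00 Y28.50 E1.4094
G1 X0.00 Y0.00 E2.1203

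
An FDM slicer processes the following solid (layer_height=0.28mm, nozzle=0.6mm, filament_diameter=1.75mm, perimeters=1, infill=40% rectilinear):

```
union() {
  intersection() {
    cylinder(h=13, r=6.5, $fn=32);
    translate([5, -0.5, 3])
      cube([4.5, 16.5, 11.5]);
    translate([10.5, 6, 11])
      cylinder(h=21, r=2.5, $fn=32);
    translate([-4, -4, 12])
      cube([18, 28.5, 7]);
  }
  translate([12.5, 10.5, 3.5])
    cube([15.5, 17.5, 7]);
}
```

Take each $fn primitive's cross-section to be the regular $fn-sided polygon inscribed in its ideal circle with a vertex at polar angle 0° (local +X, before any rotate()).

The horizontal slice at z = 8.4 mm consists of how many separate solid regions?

At z = 8.4 mm: the r=6.5 cylinder contributes a regular 32-gon of circumradius 6.5; the 4.5×16.5 cube at (5, -0.5) contributes its full rectangle; the cylinder at (10.5, 6) does not reach this height (z outside [11, 32]); the cube at (-4, -4) is not intersected at this z (z outside [12, 19]); Taking the intersection: at least one operand is absent at this height, so nothing remains; the cube at (12.5, 10.5) (footprint 15.5×17.5) is included at this height; Taking the union: only the 15.5×17.5 cube at (12.5, 10.5) is present, so the union is just that shape — 1 connected region. The result has 1 disconnected region.

1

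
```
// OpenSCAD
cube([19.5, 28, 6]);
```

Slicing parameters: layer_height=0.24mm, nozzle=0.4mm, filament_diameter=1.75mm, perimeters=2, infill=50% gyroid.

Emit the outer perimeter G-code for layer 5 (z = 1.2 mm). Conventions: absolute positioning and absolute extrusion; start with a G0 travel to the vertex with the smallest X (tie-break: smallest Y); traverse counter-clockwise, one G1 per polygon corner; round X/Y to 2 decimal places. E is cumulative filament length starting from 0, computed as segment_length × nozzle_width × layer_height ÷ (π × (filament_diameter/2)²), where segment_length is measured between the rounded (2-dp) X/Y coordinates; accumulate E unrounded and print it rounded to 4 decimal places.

At z = 1.2 mm: the cube is present — its section is the full 19.5×28 rectangle. The outline is a single polygon with 4 vertices. Extrusion per mm of travel: 0.4 × 0.24 / (π × 0.875²) = 0.039912. Accumulating E over each segment gives final E = 3.7917.

G0 X0.00 Y0.00 Z1.20
G1 X19.50 Y0.00 E0.7783
G1 X19.50 Y28.00 E1.8958
G1 X0.00 Y28.00 E2.6741
G1 X0.00 Y0.00 E3.7917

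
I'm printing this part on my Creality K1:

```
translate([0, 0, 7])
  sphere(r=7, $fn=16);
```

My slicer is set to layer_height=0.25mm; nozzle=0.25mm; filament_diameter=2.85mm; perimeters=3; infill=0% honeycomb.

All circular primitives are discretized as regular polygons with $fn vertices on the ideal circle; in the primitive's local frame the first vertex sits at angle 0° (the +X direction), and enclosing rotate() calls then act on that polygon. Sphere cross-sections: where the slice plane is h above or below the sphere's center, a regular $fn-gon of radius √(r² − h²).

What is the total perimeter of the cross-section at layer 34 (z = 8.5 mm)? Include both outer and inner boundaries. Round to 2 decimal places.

42.69 mm

At z = 8.5 mm: the sphere: section is a regular 16-gon, circumradius = √(r²−h²) = √(7²−1.5²) = 6.837 (perimeter = 2·16·6.837·sin(180°/16) = 42.69 mm). Overall, the cross-section is a single solid region. Total boundary length (outer) = 42.69 mm.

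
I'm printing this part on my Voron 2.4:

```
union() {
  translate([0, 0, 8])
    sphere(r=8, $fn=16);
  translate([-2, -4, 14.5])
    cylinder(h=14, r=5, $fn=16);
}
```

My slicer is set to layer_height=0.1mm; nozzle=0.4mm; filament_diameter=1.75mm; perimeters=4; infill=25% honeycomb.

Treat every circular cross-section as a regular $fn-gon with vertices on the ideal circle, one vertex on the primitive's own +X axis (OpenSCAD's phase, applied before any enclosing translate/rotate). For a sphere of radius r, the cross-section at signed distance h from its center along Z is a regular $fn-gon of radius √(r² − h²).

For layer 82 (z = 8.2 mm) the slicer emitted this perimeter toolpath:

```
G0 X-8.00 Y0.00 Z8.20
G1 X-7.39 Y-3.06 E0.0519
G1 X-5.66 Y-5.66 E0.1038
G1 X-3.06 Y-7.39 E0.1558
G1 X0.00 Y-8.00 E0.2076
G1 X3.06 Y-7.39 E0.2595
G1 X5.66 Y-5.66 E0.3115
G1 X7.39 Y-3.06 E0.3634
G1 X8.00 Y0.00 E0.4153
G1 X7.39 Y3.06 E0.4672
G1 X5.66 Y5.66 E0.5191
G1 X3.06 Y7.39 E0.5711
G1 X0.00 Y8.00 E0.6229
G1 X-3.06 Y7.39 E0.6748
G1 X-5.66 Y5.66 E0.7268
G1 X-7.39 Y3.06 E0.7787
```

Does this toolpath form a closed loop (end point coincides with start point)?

no

Start point (G0): (-8.00, 0.00). End point (last G1): the path does not return to the start — open.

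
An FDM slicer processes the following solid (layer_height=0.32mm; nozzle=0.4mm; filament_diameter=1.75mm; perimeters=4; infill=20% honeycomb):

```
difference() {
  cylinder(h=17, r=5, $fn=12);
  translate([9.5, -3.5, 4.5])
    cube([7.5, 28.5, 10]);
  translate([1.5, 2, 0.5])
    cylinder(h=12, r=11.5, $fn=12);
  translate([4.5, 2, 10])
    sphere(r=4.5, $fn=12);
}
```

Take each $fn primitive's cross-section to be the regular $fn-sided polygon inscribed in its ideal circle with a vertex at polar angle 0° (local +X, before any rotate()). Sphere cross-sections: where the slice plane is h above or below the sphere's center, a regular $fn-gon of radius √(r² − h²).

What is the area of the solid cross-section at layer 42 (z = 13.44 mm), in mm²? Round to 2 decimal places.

64.15 mm²

At z = 13.44 mm: the r=5 cylinder contributes a regular 12-gon of circumradius 5 (area = (12/2)·5.000²·sin(360°/12) = 75.00 mm²); the cube at (9.5, -3.5) (footprint 7.5×28.5) is included at this height (area 213.75 mm²); the cylinder at (1.5, 2) does not reach this height (z outside [0.5, 12.5]); the r=4.5 sphere at (4.5, 2) contributes a regular 12-gon of circumradius √(4.5²−3.44²) = 2.901 (area = (12/2)·2.901²·sin(360°/12) = 25.25 mm²); Subtracting the remaining from the first: starting from the r=5 cylinder (75.00 mm²), the 7.5×28.5 cube at (9.5, -3.5) misses the remaining region (no effect); the r=4.5 sphere at (4.5, 2) partially overlaps it — only the 10.85 mm² overlap (of its 25.25 mm²) is removed, clipping the outline — area = 64.15 mm². Overall, the cross-section is a single solid region. Net area = 64.15 mm².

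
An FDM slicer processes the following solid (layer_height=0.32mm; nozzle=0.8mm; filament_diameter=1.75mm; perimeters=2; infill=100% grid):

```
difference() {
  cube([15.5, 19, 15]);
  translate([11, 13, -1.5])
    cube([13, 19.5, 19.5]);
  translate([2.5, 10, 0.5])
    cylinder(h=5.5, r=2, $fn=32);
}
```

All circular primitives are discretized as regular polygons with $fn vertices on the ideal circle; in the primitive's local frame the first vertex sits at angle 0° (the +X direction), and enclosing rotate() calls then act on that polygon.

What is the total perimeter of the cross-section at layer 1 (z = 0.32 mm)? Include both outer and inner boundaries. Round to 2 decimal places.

69.00 mm

At z = 0.32 mm: the cube is present — its section is the full 15.5×19 rectangle (perimeter 69.00 mm); the 13×19.5 cube at (11, 13) contributes its full rectangle (perimeter 65.00 mm); the cylinder at (2.5, 10) is not intersected at this z (z outside [0.5, 6]); After the difference (first − rest): starting from the 15.5×19 cube, the 13×19.5 cube at (11, 13) partially overlaps it — only the 27.00 mm² overlap (of its 253.50 mm²) is removed, clipping the outline — boundary = 69.00 mm. Overall, the cross-section is a single solid region. Total boundary length (outer) = 69.00 mm.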